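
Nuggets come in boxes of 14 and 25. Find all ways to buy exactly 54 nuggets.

We need non-negative integers (x, y) with 14x + 25y = 54.
For each x in 0..3, check if 54 - 14x is a non-negative multiple of 25.
No x yields an integer y ≥ 0.

No solution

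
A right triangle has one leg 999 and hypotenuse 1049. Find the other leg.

b² = c² - a² = 1100401 - 998001 = 102400
b = 320

320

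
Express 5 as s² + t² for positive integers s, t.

We need to find integers s, t > 0 such that s² + t² = 5.
Trying s = 1: t² = 5 - 1² = 5 - 1 = 4
t = 2
Check: 1² + 2² = 1 + 4 = 5 ✓

5 = 1² + 2²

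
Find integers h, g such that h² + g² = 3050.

We need to find integers h, g > 0 such that h² + g² = 3050.
Trying h = 5: g² = 3050 - 5² = 3050 - 25 = 3025
g = 55
Check: 5² + 55² = 25 + 3025 = 3050 ✓

3050 = 5² + 55²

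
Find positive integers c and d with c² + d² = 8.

We need to find integers c, d > 0 such that c² + d² = 8.
Trying c = 2: d² = 8 - 2² = 8 - 4 = 4
d = 2
Check: 2² + 2² = 4 + 4 = 8 ✓

8 = 2² + 2²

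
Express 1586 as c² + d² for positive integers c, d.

We need to find integers c, d > 0 such that c² + d² = 1586.
Trying c = 19: d² = 1586 - 19² = 1586 - 361 = 1225
d = 35
Check: 19² + 35² = 361 + 1225 = 1586 ✓

1586 = 19² + 35²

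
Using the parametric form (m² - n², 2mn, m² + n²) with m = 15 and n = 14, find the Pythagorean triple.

a = m² - n² = 225 - 196 = 29
b = 2mn = 2·15·14 = 420
c = m² + n² = 225 + 196 = 421
Verify: 29² + 420² = 841 + 176400 = 177241 = 421² ✓

(29, 420, 421)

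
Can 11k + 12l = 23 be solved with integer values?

Step 1: Compute gcd(11, 12).
gcd(11, 12) = 1

Step 2: Check divisibility.
Does 1 divide 23? 23 = 1 x 23, so yes.

By the theorem on linear Diophantine equations, 11k + 12l = 23 has integer solutions if and only if gcd(11, 12) divides 23. Since 1 | 23, solutions exist.

Yes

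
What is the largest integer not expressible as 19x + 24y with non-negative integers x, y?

For two coprime denominations a and b, the Frobenius number (largest value not representable as a non-negative combination) is ab - a - b.
Here gcd(19, 24) = 1, so they are coprime.
F(19, 24) = 19·24 - 19 - 24 = 456 - 43 = 413

413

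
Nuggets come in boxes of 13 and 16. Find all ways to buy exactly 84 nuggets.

We need non-negative integers (x, y) with 13x + 16y = 84.
For each x in 0..6, check if 84 - 13x is a non-negative multiple of 16.
x = 4: 16y = 32, y = 2 ✓

(4 boxes of 13, 2 boxes of 16)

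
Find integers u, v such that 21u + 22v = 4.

Step 1: Check solvability.
gcd(21, 22) = 1
Since 1 divides 4, solutions exist.

Step 2: Apply extended Euclidean algorithm to find gcd.
We find integers such that 21*x0 + 22*y0 = 1

Step 3: Scale the particular solution.
Multiply by 4/1 = 4:
u = -4, v = 4

Step 4: Verify.
21*(-4) + 22*(4) = 4 = 4 ✓

u = -4, v = 4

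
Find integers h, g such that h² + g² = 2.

We need to find integers h, g > 0 such that h² + g² = 2.
Trying h = 1: g² = 2 - 1² = 2 - 1 = 1
g = 1
Check: 1² + 1² = 1 + 1 = 2 ✓

2 = 1² + 1²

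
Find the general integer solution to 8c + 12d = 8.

Step 1: Compute gcd(8, 12) = 4.
Since 4 divides 8, solutions exist.

Step 2: Find a particular solution using extended Euclidean algorithm.
We get c₀ = -2, d₀ = 2.
Check: 8*-2 + 12*2 = 8 = 8 ✓

Step 3: Write the general solution.
c = -2 + (12/4)t = -2 + 3t
d = 2 - (8/4)t = 2 - 2t
for any integer t.

c = -2 + 3t, d = 2 - 2t for integer t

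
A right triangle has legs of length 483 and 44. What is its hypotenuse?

c² = a² + b² = 483² + 44² = 233289 + 1936 = 235225
c = 485

485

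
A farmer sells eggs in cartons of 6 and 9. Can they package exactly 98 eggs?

We need non-negative a, b with 6a + 9b = 98.
gcd(6, 9) = 3, and 3 does not divide 98.
No integer solutions exist.

No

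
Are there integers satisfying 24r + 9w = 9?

Step 1: Compute gcd(24, 9).
gcd(24, 9) = 3

Step 2: Check divisibility.
Does 3 divide 9? 9 = 3 x 3, so yes.

By the theorem on linear Diophantine equations, 24r + 9w = 9 has integer solutions if and only if gcd(24, 9) divides 9. Since 3 | 9, solutions exist.

Yes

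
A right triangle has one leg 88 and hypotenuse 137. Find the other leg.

a² = c² - b² = 18769 - 7744 = 11025
a = 105

105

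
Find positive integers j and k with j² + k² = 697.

We need to find integers j, k > 0 such that j² + k² = 697.
Trying j = 11: k² = 697 - 11² = 697 - 121 = 576
k = 24
Check: 11² + 24² = 121 + 576 = 697 ✓

697 = 11² + 24²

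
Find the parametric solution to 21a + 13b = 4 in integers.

Step 1: Compute gcd(21, 13) = 1.
Since 1 divides 4, solutions exist.

Step 2: Find a particular solution using extended Euclidean algorithm.
We get a₀ = 20, b₀ = -32.
Check: 21*20 + 13*-32 = 4 = 4 ✓

Step 3: Write the general solution.
a = 20 + (13/1)t = 20 + 13t
b = -32 - (21/1)t = -32 - 21t
for any integer t.

a = 20 + 13t, b = -32 - 21t for integer t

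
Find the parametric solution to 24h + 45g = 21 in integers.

Step 1: Compute gcd(24, 45) = 3.
Since 3 divides 21, solutions exist.

Step 2: Find a particular solution using extended Euclidean algorithm.
We get h₀ = 14, g₀ = -7.
Check: 24*14 + 45*-7 = 21 = 21 ✓

Step 3: Write the general solution.
h = 14 + (45/3)t = 14 + 15t
g = -7 - (24/3)t = -7 - 8t
for any integer t.

h = 14 + 15t, g = -7 - 8t for integer t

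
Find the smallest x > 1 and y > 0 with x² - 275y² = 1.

We seek the smallest positive integers (x, y) with x² - 275y² = 1, i.e., x² = 275y² + 1.
Try successive y values:
y = 1: x² = 275·1² + 1 = 276, not a perfect square
y = 2: x² = 275·2² + 1 = 1101, not a perfect square
y = 3: x² = 275·3² + 1 = 2476, not a perfect square
... continuing the search (or via continued fractions) ...
y = 12: x² = 275·12² + 1 = 39601, x = 199 ✓

Verify: 199² - 275·12² = 39601 - 39600 = 1 ✓

x = 199, y = 12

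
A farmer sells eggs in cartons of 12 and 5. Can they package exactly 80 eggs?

We need non-negative a, b with 12a + 5b = 80.
gcd(12, 5) = 1 divides 80.
Try a = 0: 5b = 80 - 0 = 80, so b = 16.
One way: 0 cartons of 12 and 16 cartons of 5.

Yes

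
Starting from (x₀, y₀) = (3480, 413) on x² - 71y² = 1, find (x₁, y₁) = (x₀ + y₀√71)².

Solutions to x² - Dy² = 1 are generated by powers of (x₀ + y₀√D).
The next solution satisfies x₁ + y₁√71 = (x₀ + y₀√71)², giving:
x₁ = x₀² + 71y₀² = 3480² + 71·413² = 12110400 + 12110399 = 24220799
y₁ = 2x₀y₀ = 2·3480·413 = 2874480

Verify: 24220799² - 71·2874480² = 586647104198401 - 586647104198400 = 1 ✓

x = 24220799, y = 2874480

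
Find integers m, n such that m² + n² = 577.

We need to find integers m, n > 0 such that m² + n² = 577.
Trying m = 1: n² = 577 - 1² = 577 - 1 = 576
n = 24
Check: 1² + 24² = 1 + 576 = 577 ✓

577 = 1² + 24²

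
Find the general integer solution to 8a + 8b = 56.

Step 1: Compute gcd(8, 8) = 8.
Since 8 divides 56, solutions exist.

Step 2: Find a particular solution using extended Euclidean algorithm.
We get a₀ = 0, b₀ = 7.
Check: 8*0 + 8*7 = 56 = 56 ✓

Step 3: Write the general solution.
a = 0 + (8/8)t = 0 + 1t
b = 7 - (8/8)t = 7 - 1t
for any integer t.

a = 0 + 1t, b = 7 - 1t for integer t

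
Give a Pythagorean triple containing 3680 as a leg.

We need the other leg and hypotenuse such that 3680² + x² = c².
Take x = 516, c = 3716: 3680² + 516² = 13542400 + 266256 = 13808656 = 3716² ✓
Triple: (516, 3680, 3716)

(516, 3680, 3716)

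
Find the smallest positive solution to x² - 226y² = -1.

We need x² = 226y² - 1. Try successive y:
y = 1: x² = 226·1² - 1 = 225 = 15² ✓
Check: 15² - 226·1² = 225 - 226 = -1 ✓

x = 15, y = 1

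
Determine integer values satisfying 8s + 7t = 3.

Step 1: Check solvability.
gcd(8, 7) = 1
Since 1 divides 3, solutions exist.

Step 2: Apply extended Euclidean algorithm to find gcd.
We find integers such that 8*x0 + 7*y0 = 1

Step 3: Scale the particular solution.
Multiply by 3/1 = 3:
s = 3, t = -3

Step 4: Verify.
8*(3) + 7*(-3) = 3 = 3 ✓

s = 3, t = -3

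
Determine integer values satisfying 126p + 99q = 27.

Step 1: Check solvability.
gcd(126, 99) = 9
Since 9 divides 27, solutions exist.

Step 2: Apply extended Euclidean algorithm to find gcd.
We find integers such that 126*x0 + 99*y0 = 9

Step 3: Scale the particular solution.
Multiply by 27/9 = 3:
p = 12, q = -15

Step 4: Verify.
126*(12) + 99*(-15) = 27 = 27 ✓

p = 12, q = -15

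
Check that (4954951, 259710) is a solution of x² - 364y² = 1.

Compute x² = 4954951² = 24551539412401
Compute 364y² = 364·259710² = 364·67449284100 = 24551539412400
x² - 364y² = 24551539412401 - 24551539412400 = 1
Since this equals 1, (4954951, 259710) is a solution.

Yes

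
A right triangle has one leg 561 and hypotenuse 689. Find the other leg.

b² = c² - a² = 474721 - 314721 = 160000
b = 400

400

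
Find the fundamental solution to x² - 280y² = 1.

We seek the smallest positive integers (x, y) with x² - 280y² = 1, i.e., x² = 280y² + 1.
Try successive y values:
y = 1: x² = 280·1² + 1 = 281, not a perfect square
y = 2: x² = 280·2² + 1 = 1121, not a perfect square
y = 3: x² = 280·3² + 1 = 2521, not a perfect square
... continuing the search (or via continued fractions) ...
y = 15: x² = 280·15² + 1 = 63001, x = 251 ✓

Verify: 251² - 280·15² = 63001 - 63000 = 1 ✓

x = 251, y = 15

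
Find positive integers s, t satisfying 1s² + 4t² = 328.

Try small values of s and check whether (328 - 1s²)/4 is a perfect square.
s = 2: 1·2² = 4, so 4t² = 328 - 4 = 324, giving t² = 81, t = 9.
Check: 1·2² + 4·9² = 4 + 324 = 328 ✓

s = 2, t = 9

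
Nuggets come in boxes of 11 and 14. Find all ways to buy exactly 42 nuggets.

We need non-negative integers (x, y) with 11x + 14y = 42.
For each x in 0..3, check if 42 - 11x is a non-negative multiple of 14.
x = 0: 14y = 42, y = 3 ✓

(0 boxes of 11, 3 boxes of 14)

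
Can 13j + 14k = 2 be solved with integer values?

Step 1: Compute gcd(13, 14).
gcd(13, 14) = 1

Step 2: Check divisibility.
Does 1 divide 2? 2 = 1 x 2, so yes.

By the theorem on linear Diophantine equations, 13j + 14k = 2 has integer solutions if and only if gcd(13, 14) divides 2. Since 1 | 2, solutions exist.

Yes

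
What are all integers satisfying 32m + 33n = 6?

Step 1: Compute gcd(32, 33) = 1.
Since 1 divides 6, solutions exist.

Step 2: Find a particular solution using extended Euclidean algorithm.
We get m₀ = -6, n₀ = 6.
Check: 32*-6 + 33*6 = 6 = 6 ✓

Step 3: Write the general solution.
m = -6 + (33/1)t = -6 + 33t
n = 6 - (32/1)t = 6 - 32t
for any integer t.

m = -6 + 33t, n = 6 - 32t for integer t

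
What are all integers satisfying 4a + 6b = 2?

Step 1: Compute gcd(4, 6) = 2.
Since 2 divides 2, solutions exist.

Step 2: Find a particular solution using extended Euclidean algorithm.
We get a₀ = -1, b₀ = 1.
Check: 4*-1 + 6*1 = 2 = 2 ✓

Step 3: Write the general solution.
a = -1 + (6/2)t = -1 + 3t
b = 1 - (4/2)t = 1 - 2t
for any integer t.

a = -1 + 3t, b = 1 - 2t for integer t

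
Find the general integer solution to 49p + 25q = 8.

Step 1: Compute gcd(49, 25) = 1.
Since 1 divides 8, solutions exist.

Step 2: Find a particular solution using extended Euclidean algorithm.
We get p₀ = -8, q₀ = 16.
Check: 49*-8 + 25*16 = 8 = 8 ✓

Step 3: Write the general solution.
p = -8 + (25/1)t = -8 + 25t
q = 16 - (49/1)t = 16 - 49t
for any integer t.

p = -8 + 25t, q = 16 - 49t for integer t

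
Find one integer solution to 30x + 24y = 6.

Step 1: Check solvability.
gcd(30, 24) = 6
Since 6 divides 6, solutions exist.

Step 2: Apply extended Euclidean algorithm to find gcd.
We find integers such that 30*x0 + 24*y0 = 6

Step 3: Scale the particular solution.
Multiply by 6/6 = 1:
x = 1, y = -1

Step 4: Verify.
30*(1) + 24*(-1) = 6 = 6 ✓

x = 1, y = -1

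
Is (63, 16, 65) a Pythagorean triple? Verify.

Compute a² + b² = 63² + 16² = 3969 + 256 = 4225
Compute c² = 65² = 4225
Since 4225 = 4225, confirmed.

Yes, it is a Pythagorean triple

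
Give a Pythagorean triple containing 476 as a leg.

We need the other leg and hypotenuse such that 476² + x² = c².
Take x = 93, c = 485: 476² + 93² = 226576 + 8649 = 235225 = 485² ✓
Triple: (93, 476, 485)

(93, 476, 485)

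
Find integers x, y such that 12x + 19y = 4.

Step 1: Check solvability.
gcd(12, 19) = 1
Since 1 divides 4, solutions exist.

Step 2: Apply extended Euclidean algorithm to find gcd.
We find integers such that 12*x0 + 19*y0 = 1

Step 3: Scale the particular solution.
Multiply by 4/1 = 4:
x = 32, y = -20

Step 4: Verify.
12*(32) + 19*(-20) = 4 = 4 ✓

x = 32, y = -20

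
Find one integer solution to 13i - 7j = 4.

Step 1: Check solvability.
gcd(13, 7) = 1
Since 1 divides 4, solutions exist.

Step 2: Apply extended Euclidean algorithm to find gcd.
We find integers such that 13*x0 + 7*y0 = 1

Step 3: Scale the particular solution.
Multiply by 4/1 = 4:
i = -4, j = -8

Step 4: Verify.
13*(-4) - 7*(-8) = 4 = 4 ✓

i = -4, j = -8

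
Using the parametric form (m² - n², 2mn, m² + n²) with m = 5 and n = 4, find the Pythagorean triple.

a = m² - n² = 5² - 4² = 25 - 16 = 9
b = 2mn = 2·5·4 = 40
c = m² + n² = 25 + 16 = 41
Verify: 9² + 40² = 81 + 1600 = 1681 = 41² ✓

(9, 40, 41)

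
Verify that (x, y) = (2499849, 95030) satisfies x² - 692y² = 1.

Compute x² = 2499849² = 6249245022801
Compute 692y² = 692·95030² = 692·9030700900 = 6249245022800
x² - 692y² = 6249245022801 - 6249245022800 = 1
Since this equals 1, (2499849, 95030) is a solution.

Yes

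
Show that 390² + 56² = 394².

Compute a² + b² = 390² + 56² = 152100 + 3136 = 155236
Compute c² = 394² = 155236
Since 155236 = 155236, confirmed.

Yes, it is a Pythagorean triple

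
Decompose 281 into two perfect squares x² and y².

We need to find integers x, y > 0 such that x² + y² = 281.
Trying x = 5: y² = 281 - 5² = 281 - 25 = 256
y = 16
Check: 5² + 16² = 25 + 256 = 281 ✓

281 = 5² + 16²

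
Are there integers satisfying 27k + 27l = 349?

Step 1: Compute gcd(27, 27).
gcd(27, 27) = 27

Step 2: Check divisibility.
Does 27 divide 349? 349 = 27 x 12 + 25, so no.

By the theorem on linear Diophantine equations, 27k + 27l = 349 has integer solutions if and only if gcd(27, 27) divides 349. Since 27 does not divide 349, no solutions exist.

No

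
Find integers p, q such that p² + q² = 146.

We need to find integers p, q > 0 such that p² + q² = 146.
Trying p = 5: q² = 146 - 5² = 146 - 25 = 121
q = 11
Check: 5² + 11² = 25 + 121 = 146 ✓

146 = 5² + 11²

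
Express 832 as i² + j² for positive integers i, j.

We need to find integers i, j > 0 such that i² + j² = 832.
Trying i = 16: j² = 832 - 16² = 832 - 256 = 576
j = 24
Check: 16² + 24² = 256 + 576 = 832 ✓

832 = 16² + 24²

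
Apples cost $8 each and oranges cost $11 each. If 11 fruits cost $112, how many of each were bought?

Let a = apples, o = oranges.
a + o = 11
8a + 11o = 112
Substitute o = 11 - a:
8a + 11(11 - a) = 112
(8 - 11)a = 112 - 121
-3a = -9
a = 3, o = 11 - 3 = 8

Apples: 3, Oranges: 8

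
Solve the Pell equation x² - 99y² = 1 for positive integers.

We seek the smallest positive integers (x, y) with x² - 99y² = 1, i.e., x² = 99y² + 1.
Try successive y values:
y = 1: x² = 99·1² + 1 = 100, x = 10 ✓

Verify: 10² - 99·1² = 100 - 99 = 1 ✓

x = 10, y = 1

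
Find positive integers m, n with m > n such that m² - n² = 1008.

Factor: m² - n² = (m+n)(m-n) = 1008.
We need two factors of 1008 with the same parity.
Use m+n = 504 and m-n = 2 (product 504·2 = 1008).
Adding: 2m = 506, so m = 253.
Subtracting: 2n = 502, so n = 251.
Check: 253² - 251² = 64009 - 63001 = 1008 ✓

m = 253, n = 251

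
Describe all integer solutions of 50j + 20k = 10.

Step 1: Compute gcd(50, 20) = 10.
Since 10 divides 10, solutions exist.

Step 2: Find a particular solution using extended Euclidean algorithm.
We get j₀ = 1, k₀ = -2.
Check: 50*1 + 20*-2 = 10 = 10 ✓

Step 3: Write the general solution.
j = 1 + (20/10)t = 1 + 2t
k = -2 - (50/10)t = -2 - 5t
for any integer t.

j = 1 + 2t, k = -2 - 5t for integer t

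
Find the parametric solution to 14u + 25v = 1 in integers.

Step 1: Compute gcd(14, 25) = 1.
Since 1 divides 1, solutions exist.

Step 2: Find a particular solution using extended Euclidean algorithm.
We get u₀ = 9, v₀ = -5.
Check: 14*9 + 25*-5 = 1 = 1 ✓

Step 3: Write the general solution.
u = 9 + (25/1)t = 9 + 25t
v = -5 - (14/1)t = -5 - 14t
for any integer t.

u = 9 + 25t, v = -5 - 14t for integer t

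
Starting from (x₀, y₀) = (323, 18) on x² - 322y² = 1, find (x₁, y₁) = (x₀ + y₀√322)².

Solutions to x² - Dy² = 1 are generated by powers of (x₀ + y₀√D).
The next solution satisfies x₁ + y₁√322 = (x₀ + y₀√322)², giving:
x₁ = x₀² + 322y₀² = 323² + 322·18² = 104329 + 104328 = 208657
y₁ = 2x₀y₀ = 2·323·18 = 11628

Verify: 208657² - 322·11628² = 43537743649 - 43537743648 = 1 ✓

x = 208657, y = 11628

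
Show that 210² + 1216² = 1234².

Compute a² + b²:
210² + 1216² = 44100 + 1478656 = 1522756
Compute c²:
1234² = 1522756
Since 1522756 = 1522756, it is a Pythagorean triple.

Yes, it is a Pythagorean triple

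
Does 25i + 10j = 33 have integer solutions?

Step 1: Compute gcd(25, 10).
gcd(25, 10) = 5

Step 2: Check divisibility.
Does 5 divide 33? 33 = 5 x 6 + 3, so no.

By the theorem on linear Diophantine equations, 25i + 10j = 33 has integer solutions if and only if gcd(25, 10) divides 33. Since 5 does not divide 33, no solutions exist.

No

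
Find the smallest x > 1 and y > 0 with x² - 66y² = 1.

We seek the smallest positive integers (x, y) with x² - 66y² = 1, i.e., x² = 66y² + 1.
Try successive y values:
y = 1: x² = 66·1² + 1 = 67, not a perfect square
y = 2: x² = 66·2² + 1 = 265, not a perfect square
y = 3: x² = 66·3² + 1 = 595, not a perfect square
... continuing the search (or via continued fractions) ...
y = 8: x² = 66·8² + 1 = 4225, x = 65 ✓

Verify: 65² - 66·8² = 4225 - 4224 = 1 ✓

x = 65, y = 8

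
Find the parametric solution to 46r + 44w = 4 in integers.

Step 1: Compute gcd(46, 44) = 2.
Since 2 divides 4, solutions exist.

Step 2: Find a particular solution using extended Euclidean algorithm.
We get r₀ = 2, w₀ = -2.
Check: 46*2 + 44*-2 = 4 = 4 ✓

Step 3: Write the general solution.
r = 2 + (44/2)t = 2 + 22t
w = -2 - (46/2)t = -2 - 23t
for any integer t.

r = 2 + 22t, w = -2 - 23t for integer t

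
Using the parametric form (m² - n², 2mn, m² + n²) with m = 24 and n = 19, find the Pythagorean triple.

a = m² - n² = 24² - 19² = 576 - 361 = 215
b = 2mn = 2·24·19 = 912
c = m² + n² = 576 + 361 = 937
Verify: 215² + 912² = 46225 + 831744 = 877969 = 937² ✓

(215, 912, 937)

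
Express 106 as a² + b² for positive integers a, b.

We need to find integers a, b > 0 such that a² + b² = 106.
Trying a = 5: b² = 106 - 5² = 106 - 25 = 81
b = 9
Check: 5² + 9² = 25 + 81 = 106 ✓

106 = 5² + 9²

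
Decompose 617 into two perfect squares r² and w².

We need to find integers r, w > 0 such that r² + w² = 617.
Trying r = 16: w² = 617 - 16² = 617 - 256 = 361
w = 19
Check: 16² + 19² = 256 + 361 = 617 ✓

617 = 16² + 19²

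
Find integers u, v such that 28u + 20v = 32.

Step 1: Check solvability.
gcd(28, 20) = 4
Since 4 divides 32, solutions exist.

Step 2: Apply extended Euclidean algorithm to find gcd.
We find integers such that 28*x0 + 20*y0 = 4

Step 3: Scale the particular solution.
Multiply by 32/4 = 8:
u = -16, v = 24

Step 4: Verify.
28*(-16) + 20*(24) = 32 = 32 ✓

u = -16, v = 24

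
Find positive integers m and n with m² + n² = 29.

We need to find integers m, n > 0 such that m² + n² = 29.
Trying m = 2: n² = 29 - 2² = 29 - 4 = 25
n = 5
Check: 2² + 5² = 4 + 25 = 29 ✓

29 = 2² + 5²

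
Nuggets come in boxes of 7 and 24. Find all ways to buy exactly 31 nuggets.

We need non-negative integers (x, y) with 7x + 24y = 31.
For each x in 0..4, check if 31 - 7x is a non-negative multiple of 24.
x = 1: 24y = 24, y = 1 ✓

(1 boxes of 7, 1 boxes of 24)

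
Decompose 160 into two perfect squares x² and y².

We need to find integers x, y > 0 such that x² + y² = 160.
Trying x = 4: y² = 160 - 4² = 160 - 16 = 144
y = 12
Check: 4² + 12² = 16 + 144 = 160 ✓

160 = 4² + 12²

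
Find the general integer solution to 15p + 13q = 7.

Step 1: Compute gcd(15, 13) = 1.
Since 1 divides 7, solutions exist.

Step 2: Find a particular solution using extended Euclidean algorithm.
We get p₀ = -42, q₀ = 49.
Check: 15*-42 + 13*49 = 7 = 7 ✓

Step 3: Write the general solution.
p = -42 + (13/1)t = -42 + 13t
q = 49 - (15/1)t = 49 - 15t
for any integer t.

p = -42 + 13t, q = 49 - 15t for integer t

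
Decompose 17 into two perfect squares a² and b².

We need to find integers a, b > 0 such that a² + b² = 17.
Trying a = 1: b² = 17 - 1² = 17 - 1 = 16
b = 4
Check: 1² + 4² = 1 + 16 = 17 ✓

17 = 1² + 4²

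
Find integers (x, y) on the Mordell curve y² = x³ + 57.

Try small integer x values and check whether x³ + 57 is a perfect square.
x = 7: x³ + 57 = 7³ + 57 = 343 + 57 = 400
Is 400 a perfect square? 20² = 400 ✓
So (x, y) = (7, -20) is a solution.

x = 7, y = -20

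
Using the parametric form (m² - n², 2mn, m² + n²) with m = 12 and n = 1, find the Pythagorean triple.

a = m² - n² = 12² - 1² = 144 - 1 = 143
b = 2mn = 2·12·1 = 24
c = m² + n² = 144 + 1 = 145
Verify: 143² + 24² = 20449 + 576 = 21025 = 145² ✓

(143, 24, 145)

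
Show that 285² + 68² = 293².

Compute a² + b² = 285² + 68² = 81225 + 4624 = 85849
Compute c² = 293² = 85849
Since 85849 = 85849, confirmed.

Yes, it is a Pythagorean triple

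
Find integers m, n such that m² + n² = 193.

We need to find integers m, n > 0 such that m² + n² = 193.
Trying m = 7: n² = 193 - 7² = 193 - 49 = 144
n = 12
Check: 7² + 12² = 49 + 144 = 193 ✓

193 = 7² + 12²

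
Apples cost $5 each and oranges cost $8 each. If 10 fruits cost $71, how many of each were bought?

Let a = apples, o = oranges.
a + o = 10
5a + 8o = 71
Substitute o = 10 - a:
5a + 8(10 - a) = 71
(5 - 8)a = 71 - 80
-3a = -9
a = 3, o = 10 - 3 = 7

Apples: 3, Oranges: 7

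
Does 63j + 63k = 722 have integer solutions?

Step 1: Compute gcd(63, 63).
gcd(63, 63) = 63

Step 2: Check divisibility.
Does 63 divide 722? 722 = 63 x 11 + 29, so no.

By the theorem on linear Diophantine equations, 63j + 63k = 722 has integer solutions if and only if gcd(63, 63) divides 722. Since 63 does not divide 722, no solutions exist.

No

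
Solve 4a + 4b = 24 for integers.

Step 1: Check solvability.
gcd(4, 4) = 4
Since 4 divides 24, solutions exist.

Step 2: Apply extended Euclidean algorithm to find gcd.
We find integers such that 4*x0 + 4*y0 = 4

Step 3: Scale the particular solution.
Multiply by 24/4 = 6:
a = 0, b = 6

Step 4: Verify.
4*(0) + 4*(6) = 24 = 24 ✓

a = 0, b = 6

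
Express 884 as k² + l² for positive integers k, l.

We need to find integers k, l > 0 such that k² + l² = 884.
Trying k = 10: l² = 884 - 10² = 884 - 100 = 784
l = 28
Check: 10² + 28² = 100 + 784 = 884 ✓

884 = 10² + 28²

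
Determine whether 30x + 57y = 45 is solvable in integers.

Step 1: Compute gcd(30, 57).
gcd(30, 57) = 3

Step 2: Check divisibility.
Does 3 divide 45? 45 = 3 x 15, so yes.

By the theorem on linear Diophantine equations, 30x + 57y = 45 has integer solutions if and only if gcd(30, 57) divides 45. Since 3 | 45, solutions exist.

Yes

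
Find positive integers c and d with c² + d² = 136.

We need to find integers c, d > 0 such that c² + d² = 136.
Trying c = 6: d² = 136 - 6² = 136 - 36 = 100
d = 10
Check: 6² + 10² = 36 + 100 = 136 ✓

136 = 6² + 10²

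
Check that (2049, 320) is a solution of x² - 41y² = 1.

Compute x² = 2049² = 4198401
Compute 41y² = 41·320² = 41·102400 = 4198400
x² - 41y² = 4198401 - 4198400 = 1
Since this equals 1, (2049, 320) is a solution.

Yes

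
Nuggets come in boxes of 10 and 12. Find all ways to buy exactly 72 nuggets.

We need non-negative integers (x, y) with 10x + 12y = 72.
For each x in 0..7, check if 72 - 10x is a non-negative multiple of 12.
x = 0: 12y = 72, y = 6 ✓
x = 6: 12y = 12, y = 1 ✓

(0 boxes of 10, 6 boxes of 12), (6 boxes of 10, 1 boxes of 12)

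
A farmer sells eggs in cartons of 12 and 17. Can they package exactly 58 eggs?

We need non-negative a, b with 12a + 17b = 58.
gcd(12, 17) = 1 divides 58.
Try a = 2: 17b = 58 - 24 = 34, so b = 2.
One way: 2 cartons of 12 and 2 cartons of 17.

Yes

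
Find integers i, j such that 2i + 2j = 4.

Step 1: Check solvability.
gcd(2, 2) = 2
Since 2 divides 4, solutions exist.

Step 2: Apply extended Euclidean algorithm to find gcd.
We find integers such that 2*x0 + 2*y0 = 2

Step 3: Scale the particular solution.
Multiply by 4/2 = 2:
i = 0, j = 2

Step 4: Verify.
2*(0) + 2*(2) = 4 = 4 ✓

i = 0, j = 2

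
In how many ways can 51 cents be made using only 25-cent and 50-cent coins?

We need non-negative integers (x, y) with 25x + 50y = 51.
For each x from 0 to 2, check if (51 - 25x) is a non-negative multiple of 50.
Solutions (x, y): none
Count: 0

0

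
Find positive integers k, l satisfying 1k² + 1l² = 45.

Try small values of k and check whether (45 - 1k²)/1 is a perfect square.
k = 3: 1·3² = 9, so 1l² = 45 - 9 = 36, giving l² = 36, l = 6.
Check: 1·3² + 1·6² = 9 + 36 = 45 ✓

k = 3, l = 6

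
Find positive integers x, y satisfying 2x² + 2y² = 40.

Try small values of x and check whether (40 - 2x²)/2 is a perfect square.
x = 2: 2·2² = 8, so 2y² = 40 - 8 = 32, giving y² = 16, y = 4.
Check: 2·2² + 2·4² = 8 + 32 = 40 ✓

x = 2, y = 4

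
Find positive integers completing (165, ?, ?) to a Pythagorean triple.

We need the other leg and hypotenuse such that 165² + x² = c².
Take x = 2720, c = 2725: 165² + 2720² = 27225 + 7398400 = 7425625 = 2725² ✓
Triple: (165, 2720, 2725)

(165, 2720, 2725)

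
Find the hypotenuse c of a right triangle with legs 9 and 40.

c² = a² + b² = 9² + 40² = 81 + 1600 = 1681
c = sqrt(1681) = 41

41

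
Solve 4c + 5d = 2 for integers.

Step 1: Check solvability.
gcd(4, 5) = 1
Since 1 divides 2, solutions exist.

Step 2: Apply extended Euclidean algorithm to find gcd.
We find integers such that 4*x0 + 5*y0 = 1

Step 3: Scale the particular solution.
Multiply by 2/1 = 2:
c = -2, d = 2

Step 4: Verify.
4*(-2) + 5*(2) = 2 = 2 ✓

c = -2, d = 2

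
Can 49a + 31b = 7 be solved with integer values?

Step 1: Compute gcd(49, 31).
gcd(49, 31) = 1

Step 2: Check divisibility.
Does 1 divide 7? 7 = 1 x 7, so yes.

By the theorem on linear Diophantine equations, 49a + 31b = 7 has integer solutions if and only if gcd(49, 31) divides 7. Since 1 | 7, solutions exist.

Yes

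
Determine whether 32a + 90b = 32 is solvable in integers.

Step 1: Compute gcd(32, 90).
gcd(32, 90) = 2

Step 2: Check divisibility.
Does 2 divide 32? 32 = 2 x 16, so yes.

By the theorem on linear Diophantine equations, 32a + 90b = 32 has integer solutions if and only if gcd(32, 90) divides 32. Since 2 | 32, solutions exist.

Yes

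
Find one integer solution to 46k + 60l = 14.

Step 1: Check solvability.
gcd(46, 60) = 2
Since 2 divides 14, solutions exist.

Step 2: Apply extended Euclidean algorithm to find gcd.
We find integers such that 46*x0 + 60*y0 = 2

Step 3: Scale the particular solution.
Multiply by 14/2 = 7:
k = -91, l = 70

Step 4: Verify.
46*(-91) + 60*(70) = 14 = 14 ✓

k = -91, l = 70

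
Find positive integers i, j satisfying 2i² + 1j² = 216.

Try small values of i and check whether (216 - 2i²)/1 is a perfect square.
i = 10: 2·10² = 200, so 1j² = 216 - 200 = 16, giving j² = 16, j = 4.
Check: 2·10² + 1·4² = 200 + 16 = 216 ✓

i = 10, j = 4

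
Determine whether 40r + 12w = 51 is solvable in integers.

Step 1: Compute gcd(40, 12).
gcd(40, 12) = 4

Step 2: Check divisibility.
Does 4 divide 51? 51 = 4 x 12 + 3, so no.

By the theorem on linear Diophantine equations, 40r + 12w = 51 has integer solutions if and only if gcd(40, 12) divides 51. Since 4 does not divide 51, no solutions exist.

No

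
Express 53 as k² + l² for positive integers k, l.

We need to find integers k, l > 0 such that k² + l² = 53.
Trying k = 2: l² = 53 - 2² = 53 - 4 = 49
l = 7
Check: 2² + 7² = 4 + 49 = 53 ✓

53 = 2² + 7²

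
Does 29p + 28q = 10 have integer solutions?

Step 1: Compute gcd(29, 28).
gcd(29, 28) = 1

Step 2: Check divisibility.
Does 1 divide 10? 10 = 1 x 10, so yes.

By the theorem on linear Diophantine equations, 29p + 28q = 10 has integer solutions if and only if gcd(29, 28) divides 10. Since 1 | 10, solutions exist.

Yes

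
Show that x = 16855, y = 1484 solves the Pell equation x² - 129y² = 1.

Compute x² = 16855² = 284091025
Compute 129y² = 129·1484² = 129·2202256 = 284091024
x² - 129y² = 284091025 - 284091024 = 1
Since this equals 1, (16855, 1484) is a solution.

Yes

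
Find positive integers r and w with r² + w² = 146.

We need to find integers r, w > 0 such that r² + w² = 146.
Trying r = 5: w² = 146 - 5² = 146 - 25 = 121
w = 11
Check: 5² + 11² = 25 + 121 = 146 ✓

146 = 5² + 11²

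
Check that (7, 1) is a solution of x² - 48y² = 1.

Compute x² = 7² = 49
Compute 48y² = 48·1² = 48·1 = 48
x² - 48y² = 49 - 48 = 1
Since this equals 1, (7, 1) is a solution.

Yes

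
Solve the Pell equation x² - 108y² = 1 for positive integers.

We seek the smallest positive integers (x, y) with x² - 108y² = 1, i.e., x² = 108y² + 1.
Try successive y values:
y = 1: x² = 108·1² + 1 = 109, not a perfect square
y = 2: x² = 108·2² + 1 = 433, not a perfect square
y = 3: x² = 108·3² + 1 = 973, not a perfect square
... continuing the search (or via continued fractions) ...
y = 130: x² = 108·130² + 1 = 1825201, x = 1351 ✓

Verify: 1351² - 108·130² = 1825201 - 1825200 = 1 ✓

x = 1351, y = 130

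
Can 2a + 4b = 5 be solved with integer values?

Step 1: Compute gcd(2, 4).
gcd(2, 4) = 2

Step 2: Check divisibility.
Does 2 divide 5? 5 = 2 x 2 + 1, so no.

By the theorem on linear Diophantine equations, 2a + 4b = 5 has integer solutions if and only if gcd(2, 4) divides 5. Since 2 does not divide 5, no solutions exist.

No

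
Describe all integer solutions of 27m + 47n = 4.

Step 1: Compute gcd(27, 47) = 1.
Since 1 divides 4, solutions exist.

Step 2: Find a particular solution using extended Euclidean algorithm.
We get m₀ = 28, n₀ = -16.
Check: 27*28 + 47*-16 = 4 = 4 ✓

Step 3: Write the general solution.
m = 28 + (47/1)t = 28 + 47t
n = -16 - (27/1)t = -16 - 27t
for any integer t.

m = 28 + 47t, n = -16 - 27t for integer t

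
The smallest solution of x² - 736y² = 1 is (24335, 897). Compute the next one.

Solutions to x² - Dy² = 1 are generated by powers of (x₀ + y₀√D).
The next solution satisfies x₁ + y₁√736 = (x₀ + y₀√736)², giving:
x₁ = x₀² + 736y₀² = 24335² + 736·897² = 592192225 + 592192224 = 1184384449
y₁ = 2x₀y₀ = 2·24335·897 = 43656990

Verify: 1184384449² - 736·43656990² = 1402766523033033601 - 1402766523033033600 = 1 ✓

x = 1184384449, y = 43656990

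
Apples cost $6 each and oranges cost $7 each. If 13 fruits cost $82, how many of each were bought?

Let a = apples, o = oranges.
a + o = 13
6a + 7o = 82
Substitute o = 13 - a:
6a + 7(13 - a) = 82
(6 - 7)a = 82 - 91
-1a = -9
a = 9, o = 13 - 9 = 4

Apples: 9, Oranges: 4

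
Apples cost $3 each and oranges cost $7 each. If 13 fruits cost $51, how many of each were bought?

Let a = apples, o = oranges.
a + o = 13
3a + 7o = 51
Substitute o = 13 - a:
3a + 7(13 - a) = 51
(3 - 7)a = 51 - 91
-4a = -40
a = 10, o = 13 - 10 = 3

Apples: 10, Oranges: 3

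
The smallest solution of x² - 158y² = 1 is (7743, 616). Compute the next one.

Solutions to x² - Dy² = 1 are generated by powers of (x₀ + y₀√D).
The next solution satisfies x₁ + y₁√158 = (x₀ + y₀√158)², giving:
x₁ = x₀² + 158y₀² = 7743² + 158·616² = 59954049 + 59954048 = 119908097
y₁ = 2x₀y₀ = 2·7743·616 = 9539376

Verify: 119908097² - 158·9539376² = 14377951726161409 - 14377951726161408 = 1 ✓

x = 119908097, y = 9539376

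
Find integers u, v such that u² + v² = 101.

We need to find integers u, v > 0 such that u² + v² = 101.
Trying u = 1: v² = 101 - 1² = 101 - 1 = 100
v = 10
Check: 1² + 10² = 1 + 100 = 101 ✓

101 = 1² + 10²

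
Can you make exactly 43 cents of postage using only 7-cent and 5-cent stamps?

We need non-negative x, y with 7x + 5y = 43.
gcd(7, 5) = 1 divides 43, so integer solutions exist.
Search for a non-negative one: x = 4 gives 5y = 43 - 28 = 15, so y = 3.
Check: 7·4 + 5·3 = 43 ✓

Yes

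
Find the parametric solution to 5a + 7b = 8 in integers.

Step 1: Compute gcd(5, 7) = 1.
Since 1 divides 8, solutions exist.

Step 2: Find a particular solution using extended Euclidean algorithm.
We get a₀ = 24, b₀ = -16.
Check: 5*24 + 7*-16 = 8 = 8 ✓

Step 3: Write the general solution.
a = 24 + (7/1)t = 24 + 7t
b = -16 - (5/1)t = -16 - 5t
for any integer t.

a = 24 + 7t, b = -16 - 5t for integer t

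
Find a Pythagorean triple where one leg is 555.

We need the other leg and hypotenuse such that 555² + x² = c².
Take x = 572, c = 797: 555² + 572² = 308025 + 327184 = 635209 = 797² ✓
Triple: (555, 572, 797)

(555, 572, 797)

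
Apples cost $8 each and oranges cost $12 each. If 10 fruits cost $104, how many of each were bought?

Let a = apples, o = oranges.
a + o = 10
8a + 12o = 104
Substitute o = 10 - a:
8a + 12(10 - a) = 104
(8 - 12)a = 104 - 120
-4a = -16
a = 4, o = 10 - 4 = 6

Apples: 4, Oranges: 6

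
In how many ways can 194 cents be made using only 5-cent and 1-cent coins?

We need non-negative integers (x, y) with 5x + 1y = 194.
For each x from 0 to 38, check if (194 - 5x) is a non-negative multiple of 1.
Solutions (x, y): (0,194), (1,189), (2,184), (3,179), ...
Count: 39

39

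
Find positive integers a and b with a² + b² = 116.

We need to find integers a, b > 0 such that a² + b² = 116.
Trying a = 4: b² = 116 - 4² = 116 - 16 = 100
b = 10
Check: 4² + 10² = 16 + 100 = 116 ✓

116 = 4² + 10²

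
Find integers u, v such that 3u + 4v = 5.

Step 1: Check solvability.
gcd(3, 4) = 1
Since 1 divides 5, solutions exist.

Step 2: Apply extended Euclidean algorithm to find gcd.
We find integers such that 3*x0 + 4*y0 = 1

Step 3: Scale the particular solution.
Multiply by 5/1 = 5:
u = -5, v = 5

Step 4: Verify.
3*(-5) + 4*(5) = 5 = 5 ✓

u = -5, v = 5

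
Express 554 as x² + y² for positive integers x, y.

We need to find integers x, y > 0 such that x² + y² = 554.
Trying x = 5: y² = 554 - 5² = 554 - 25 = 529
y = 23
Check: 5² + 23² = 25 + 529 = 554 ✓

554 = 5² + 23²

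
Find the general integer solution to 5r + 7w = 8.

Step 1: Compute gcd(5, 7) = 1.
Since 1 divides 8, solutions exist.

Step 2: Find a particular solution using extended Euclidean algorithm.
We get r₀ = 24, w₀ = -16.
Check: 5*24 + 7*-16 = 8 = 8 ✓

Step 3: Write the general solution.
r = 24 + (7/1)t = 24 + 7t
w = -16 - (5/1)t = -16 - 5t
for any integer t.

r = 24 + 7t, w = -16 - 5t for integer t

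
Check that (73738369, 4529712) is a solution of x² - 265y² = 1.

Compute x² = 73738369² = 5437347062780161
Compute 265y² = 265·4529712² = 265·20518290802944 = 5437347062780160
x² - 265y² = 5437347062780161 - 5437347062780160 = 1
Since this equals 1, (73738369, 4529712) is a solution.

Yes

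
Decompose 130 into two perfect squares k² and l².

We need to find integers k, l > 0 such that k² + l² = 130.
Trying k = 3: l² = 130 - 3² = 130 - 9 = 121
l = 11
Check: 3² + 11² = 9 + 121 = 130 ✓

130 = 3² + 11²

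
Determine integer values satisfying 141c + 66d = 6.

Step 1: Check solvability.
gcd(141, 66) = 3
Since 3 divides 6, solutions exist.

Step 2: Apply extended Euclidean algorithm to find gcd.
We find integers such that 141*x0 + 66*y0 = 3

Step 3: Scale the particular solution.
Multiply by 6/3 = 2:
c = -14, d = 30

Step 4: Verify.
141*(-14) + 66*(30) = 6 = 6 ✓

c = -14, d = 30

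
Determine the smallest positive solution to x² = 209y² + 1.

We seek the smallest positive integers (x, y) with x² - 209y² = 1, i.e., x² = 209y² + 1.
Try successive y values:
y = 1: x² = 209·1² + 1 = 210, not a perfect square
y = 2: x² = 209·2² + 1 = 837, not a perfect square
y = 3: x² = 209·3² + 1 = 1882, not a perfect square
... continuing the search (or via continued fractions) ...
y = 3220: x² = 209·3220² + 1 = 2166995601, x = 46551 ✓

Verify: 46551² - 209·3220² = 2166995601 - 2166995600 = 1 ✓

x = 46551, y = 3220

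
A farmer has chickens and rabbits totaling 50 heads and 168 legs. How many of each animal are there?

Let c = chickens, r = rabbits.
Heads: c + r = 50
Legs: 2c + 4r = 168
From the first equation, c = 50 - r. Substitute:
2(50 - r) + 4r = 168
100 + 2r = 168
r = (168 - 100)/2 = 34
c = 50 - 34 = 16

Chickens: 16, Rabbits: 34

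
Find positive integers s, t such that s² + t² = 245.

Search for s with 245 - s² a perfect square.
s = 7: 245 - 7² = 245 - 49 = 196 = 14² ✓
So s = 7, t = 14.

s = 7, t = 14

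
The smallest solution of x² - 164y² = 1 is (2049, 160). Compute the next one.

Solutions to x² - Dy² = 1 are generated by powers of (x₀ + y₀√D).
The next solution satisfies x₁ + y₁√164 = (x₀ + y₀√164)², giving:
x₁ = x₀² + 164y₀² = 2049² + 164·160² = 4198401 + 4198400 = 8396801
y₁ = 2x₀y₀ = 2·2049·160 = 655680

Verify: 8396801² - 164·655680² = 70506267033601 - 70506267033600 = 1 ✓

x = 8396801, y = 655680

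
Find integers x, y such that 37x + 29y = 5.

Step 1: Check solvability.
gcd(37, 29) = 1
Since 1 divides 5, solutions exist.

Step 2: Apply extended Euclidean algorithm to find gcd.
We find integers such that 37*x0 + 29*y0 = 1

Step 3: Scale the particular solution.
Multiply by 5/1 = 5:
x = 55, y = -70

Step 4: Verify.
37*(55) + 29*(-70) = 5 = 5 ✓

x = 55, y = -70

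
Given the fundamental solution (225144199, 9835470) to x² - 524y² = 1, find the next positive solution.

Solutions to x² - Dy² = 1 are generated by powers of (x₀ + y₀√D).
The next solution satisfies x₁ + y₁√524 = (x₀ + y₀√524)², giving:
x₁ = x₀² + 524y₀² = 225144199² + 524·9835470² = 50689910343351601 + 50689910343351600 = 101379820686703201
y₁ = 2x₀y₀ = 2·225144199·9835470 = 4428798029877060

Verify: 101379820686703201² - 524·4428798029877060² = 10277868042468094293168926263646401 - 10277868042468094293168926263646400 = 1 ✓

x = 101379820686703201, y = 4428798029877060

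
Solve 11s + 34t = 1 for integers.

Step 1: Check solvability.
gcd(11, 34) = 1
Since 1 divides 1, solutions exist.

Step 2: Apply extended Euclidean algorithm to find gcd.
We find integers such that 11*x0 + 34*y0 = 1

Step 3: Scale the particular solution.
Multiply by 1/1 = 1:
s = -3, t = 1

Step 4: Verify.
11*(-3) + 34*(1) = 1 = 1 ✓

s = -3, t = 1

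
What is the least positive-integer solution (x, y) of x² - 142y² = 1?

We seek the smallest positive integers (x, y) with x² - 142y² = 1, i.e., x² = 142y² + 1.
Try successive y values:
y = 1: x² = 142·1² + 1 = 143, not a perfect square
y = 2: x² = 142·2² + 1 = 569, not a perfect square
y = 3: x² = 142·3² + 1 = 1279, not a perfect square
... continuing the search (or via continued fractions) ...
y = 12: x² = 142·12² + 1 = 20449, x = 143 ✓

Verify: 143² - 142·12² = 20449 - 20448 = 1 ✓

x = 143, y = 12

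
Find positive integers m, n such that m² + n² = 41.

Search for m with 41 - m² a perfect square.
m = 4: 41 - 4² = 41 - 16 = 25 = 5² ✓
So m = 4, n = 5.

m = 4, n = 5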